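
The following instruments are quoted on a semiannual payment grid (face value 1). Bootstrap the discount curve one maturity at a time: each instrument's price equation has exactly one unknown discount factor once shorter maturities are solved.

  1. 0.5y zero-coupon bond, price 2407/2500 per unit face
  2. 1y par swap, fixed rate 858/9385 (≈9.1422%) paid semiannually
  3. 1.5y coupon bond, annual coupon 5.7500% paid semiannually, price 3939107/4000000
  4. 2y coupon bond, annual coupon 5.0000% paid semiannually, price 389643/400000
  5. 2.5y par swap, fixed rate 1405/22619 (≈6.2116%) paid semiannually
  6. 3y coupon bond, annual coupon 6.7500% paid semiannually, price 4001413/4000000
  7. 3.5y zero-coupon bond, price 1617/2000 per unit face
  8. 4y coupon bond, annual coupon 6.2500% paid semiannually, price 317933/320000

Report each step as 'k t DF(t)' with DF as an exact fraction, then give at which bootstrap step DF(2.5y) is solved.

step 1 [0.5y] zero: DF = P = 2407/2500 ≈ 0.962800
step 2 [1y] swap r/2=429/9385: DF=(1 − 429/9385·(0.962800))/(1+429/9385) = 4571/5000 ≈ 0.914200
step 3 [1.5y] bond c/2=23/800: DF=(3939107/4000000 − 23/800·(0.962800+0.914200))/(1+23/800) = 1131/1250 ≈ 0.904800
step 4 [2y] bond c/2=1/40: DF=(389643/400000 − 1/40·(0.962800+0.914200+0.904800))/(1+1/40) = 353/400 ≈ 0.882500
step 5 [2.5y] swap r/2=1405/45238: DF=(1 − 1405/45238·(0.962800+0.914200+0.904800+0.882500))/(1+1405/45238) = 1719/2000 ≈ 0.859500
step 6 [3y] bond c/2=27/800: DF=(4001413/4000000 − 27/800·(0.962800+0.914200+0.904800+0.882500+0.859500))/(1+27/800) = 41/50 ≈ 0.820000
step 7 [3.5y] zero: DF = P = 1617/2000 ≈ 0.808500
step 8 [4y] bond c/2=1/32: DF=(317933/320000 − 1/32·(0.962800+0.914200+0.904800+0.882500+0.859500+0.820000+0.808500))/(1+1/32) = 777/1000 ≈ 0.777000

1 1/2 2407/2500
2 1 4571/5000
3 3/2 1131/1250
4 2 353/400
5 5/2 1719/2000
6 3 41/50
7 7/2 1617/2000
8 4 777/1000
DF(2.5y) is solved at step 5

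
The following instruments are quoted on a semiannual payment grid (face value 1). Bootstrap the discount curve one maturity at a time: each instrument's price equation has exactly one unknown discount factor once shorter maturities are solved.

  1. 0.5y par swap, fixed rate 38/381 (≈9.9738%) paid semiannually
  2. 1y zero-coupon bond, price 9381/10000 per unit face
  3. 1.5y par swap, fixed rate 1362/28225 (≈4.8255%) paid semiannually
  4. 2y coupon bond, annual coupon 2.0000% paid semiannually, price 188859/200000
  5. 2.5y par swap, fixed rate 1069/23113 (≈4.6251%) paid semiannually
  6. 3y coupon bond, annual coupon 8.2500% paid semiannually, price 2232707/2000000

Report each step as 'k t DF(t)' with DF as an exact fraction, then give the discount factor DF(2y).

1 1/2 381/400
2 1 9381/10000
3 3/2 9319/10000
4 2 907/1000
5 5/2 8931/10000
6 3 889/1000
DF(2y) = 907/1000 ≈ 0.907000

step 1 [0.5y] swap r/2=19/381: DF=(1 − 19/381·(0))/(1+19/381) = 381/400 ≈ 0.952500
step 2 [1y] zero: DF = P = 9381/10000 ≈ 0.938100
step 3 [1.5y] swap r/2=681/28225: DF=(1 − 681/28225·(0.952500+0.938100))/(1+681/28225) = 9319/10000 ≈ 0.931900
step 4 [2y] bond c/2=1/100: DF=(188859/200000 − 1/100·(0.952500+0.938100+0.931900))/(1+1/100) = 907/1000 ≈ 0.907000
step 5 [2.5y] swap r/2=1069/46226: DF=(1 − 1069/46226·(0.952500+0.938100+0.931900+0.907000))/(1+1069/46226) = 8931/10000 ≈ 0.893100
step 6 [3y] bond c/2=33/800: DF=(2232707/2000000 − 33/800·(0.952500+0.938100+0.931900+0.907000+0.893100))/(1+33/800) = 889/1000 ≈ 0.889000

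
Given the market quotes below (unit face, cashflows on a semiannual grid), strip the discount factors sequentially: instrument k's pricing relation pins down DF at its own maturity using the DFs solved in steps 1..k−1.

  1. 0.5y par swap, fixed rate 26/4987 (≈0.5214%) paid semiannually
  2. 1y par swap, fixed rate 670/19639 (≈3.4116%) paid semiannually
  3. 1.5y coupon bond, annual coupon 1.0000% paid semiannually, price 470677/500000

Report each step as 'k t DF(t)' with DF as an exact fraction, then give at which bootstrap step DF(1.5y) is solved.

1 1/2 4987/5000
2 1 1933/2000
3 3/2 9269/10000
DF(1.5y) is solved at step 3

step 1 [0.5y] swap r/2=13/4987: DF=(1 − 13/4987·(0))/(1+13/4987) = 4987/5000 ≈ 0.997400
step 2 [1y] swap r/2=335/19639: DF=(1 − 335/19639·(0.997400))/(1+335/19639) = 1933/2000 ≈ 0.966500
step 3 [1.5y] bond c/2=1/200: DF=(470677/500000 − 1/200·(0.997400+0.966500))/(1+1/200) = 9269/10000 ≈ 0.926900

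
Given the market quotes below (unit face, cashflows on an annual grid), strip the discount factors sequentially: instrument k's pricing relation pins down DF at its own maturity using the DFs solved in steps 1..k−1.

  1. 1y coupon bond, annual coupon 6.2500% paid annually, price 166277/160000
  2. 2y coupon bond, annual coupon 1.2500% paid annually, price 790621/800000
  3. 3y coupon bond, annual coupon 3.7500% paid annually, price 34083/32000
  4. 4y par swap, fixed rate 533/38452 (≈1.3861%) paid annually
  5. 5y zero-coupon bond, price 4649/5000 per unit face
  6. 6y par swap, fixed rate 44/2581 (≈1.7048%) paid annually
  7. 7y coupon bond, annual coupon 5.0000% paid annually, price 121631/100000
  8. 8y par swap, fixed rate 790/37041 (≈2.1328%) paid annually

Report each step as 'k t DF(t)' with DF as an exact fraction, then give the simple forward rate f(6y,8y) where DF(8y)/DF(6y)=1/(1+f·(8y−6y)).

1 1 9781/10000
2 2 241/250
3 3 2391/2500
4 4 9467/10000
5 5 4649/5000
6 6 1129/1250
7 7 111/125
8 8 421/500
f(6y,8y) = ((1129/1250)/(421/500) − 1)/(2) = 153/4210 ≈ 3.6342%

step 1 [1y] bond c/1=1/16: DF=(166277/160000 − 1/16·(0))/(1+1/16) = 9781/10000 ≈ 0.978100
step 2 [2y] bond c/1=1/80: DF=(790621/800000 − 1/80·(0.978100))/(1+1/80) = 241/250 ≈ 0.964000
step 3 [3y] bond c/1=3/80: DF=(34083/32000 − 3/80·(0.978100+0.964000))/(1+3/80) = 2391/2500 ≈ 0.956400
step 4 [4y] swap r/1=533/38452: DF=(1 − 533/38452·(0.978100+0.964000+0.956400))/(1+533/38452) = 9467/10000 ≈ 0.946700
step 5 [5y] zero: DF = P = 4649/5000 ≈ 0.929800
step 6 [6y] swap r/1=44/2581: DF=(1 − 44/2581·(0.978100+0.964000+0.956400+0.946700+0.929800))/(1+44/2581) = 1129/1250 ≈ 0.903200
step 7 [7y] bond c/1=1/20: DF=(121631/100000 − 1/20·(0.978100+0.964000+0.956400+0.946700+0.929800+0.903200))/(1+1/20) = 111/125 ≈ 0.888000
step 8 [8y] swap r/1=790/37041: DF=(1 − 790/37041·(0.978100+0.964000+0.956400+0.946700+0.929800+0.903200+0.888000))/(1+790/37041) = 421/500 ≈ 0.842000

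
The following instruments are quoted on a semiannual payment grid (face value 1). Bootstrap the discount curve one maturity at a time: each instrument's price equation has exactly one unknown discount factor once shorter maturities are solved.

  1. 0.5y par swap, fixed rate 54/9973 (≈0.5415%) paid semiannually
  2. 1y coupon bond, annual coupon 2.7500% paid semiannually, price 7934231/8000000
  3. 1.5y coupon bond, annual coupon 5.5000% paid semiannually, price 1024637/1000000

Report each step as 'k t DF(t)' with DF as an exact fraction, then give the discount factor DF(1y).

step 1 [0.5y] swap r/2=27/9973: DF=(1 − 27/9973·(0))/(1+27/9973) = 9973/10000 ≈ 0.997300
step 2 [1y] bond c/2=11/800: DF=(7934231/8000000 − 11/800·(0.997300))/(1+11/800) = 603/625 ≈ 0.964800
step 3 [1.5y] bond c/2=11/400: DF=(1024637/1000000 − 11/400·(0.997300+0.964800))/(1+11/400) = 9447/10000 ≈ 0.944700

1 1/2 9973/10000
2 1 603/625
3 3/2 9447/10000
DF(1y) = 603/625 ≈ 0.964800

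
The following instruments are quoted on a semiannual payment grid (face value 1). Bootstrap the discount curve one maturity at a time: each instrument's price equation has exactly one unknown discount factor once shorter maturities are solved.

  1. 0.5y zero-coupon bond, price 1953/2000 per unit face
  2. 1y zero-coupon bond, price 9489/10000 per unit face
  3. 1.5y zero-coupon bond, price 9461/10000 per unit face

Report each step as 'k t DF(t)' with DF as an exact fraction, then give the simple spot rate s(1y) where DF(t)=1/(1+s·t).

step 1 [0.5y] zero: DF = P = 1953/2000 ≈ 0.976500
step 2 [1y] zero: DF = P = 9489/10000 ≈ 0.948900
step 3 [1.5y] zero: DF = P = 9461/10000 ≈ 0.946100

1 1/2 1953/2000
2 1 9489/10000
3 3/2 9461/10000
s(1y) = (1/(9489/10000) − 1)/(1) = 511/9489 ≈ 5.3852%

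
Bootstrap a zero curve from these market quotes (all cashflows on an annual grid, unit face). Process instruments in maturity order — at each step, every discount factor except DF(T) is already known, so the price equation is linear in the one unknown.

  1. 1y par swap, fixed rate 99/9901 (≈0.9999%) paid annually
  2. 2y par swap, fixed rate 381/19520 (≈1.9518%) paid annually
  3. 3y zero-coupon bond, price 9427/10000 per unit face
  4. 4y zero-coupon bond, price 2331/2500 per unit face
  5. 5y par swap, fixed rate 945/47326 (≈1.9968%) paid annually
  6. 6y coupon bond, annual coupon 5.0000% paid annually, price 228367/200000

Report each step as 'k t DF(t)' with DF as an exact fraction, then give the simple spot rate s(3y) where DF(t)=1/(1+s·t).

1 1 9901/10000
2 2 9619/10000
3 3 9427/10000
4 4 2331/2500
5 5 1811/2000
6 6 8621/10000
s(3y) = (1/(9427/10000) − 1)/(3) = 191/9427 ≈ 2.0261%

step 1 [1y] swap r/1=99/9901: DF=(1 − 99/9901·(0))/(1+99/9901) = 9901/10000 ≈ 0.990100
step 2 [2y] swap r/1=381/19520: DF=(1 − 381/19520·(0.990100))/(1+381/19520) = 9619/10000 ≈ 0.961900
step 3 [3y] zero: DF = P = 9427/10000 ≈ 0.942700
step 4 [4y] zero: DF = P = 2331/2500 ≈ 0.932400
step 5 [5y] swap r/1=945/47326: DF=(1 − 945/47326·(0.990100+0.961900+0.942700+0.932400))/(1+945/47326) = 1811/2000 ≈ 0.905500
step 6 [6y] bond c/1=1/20: DF=(228367/200000 − 1/20·(0.990100+0.961900+0.942700+0.932400+0.905500))/(1+1/20) = 8621/10000 ≈ 0.862100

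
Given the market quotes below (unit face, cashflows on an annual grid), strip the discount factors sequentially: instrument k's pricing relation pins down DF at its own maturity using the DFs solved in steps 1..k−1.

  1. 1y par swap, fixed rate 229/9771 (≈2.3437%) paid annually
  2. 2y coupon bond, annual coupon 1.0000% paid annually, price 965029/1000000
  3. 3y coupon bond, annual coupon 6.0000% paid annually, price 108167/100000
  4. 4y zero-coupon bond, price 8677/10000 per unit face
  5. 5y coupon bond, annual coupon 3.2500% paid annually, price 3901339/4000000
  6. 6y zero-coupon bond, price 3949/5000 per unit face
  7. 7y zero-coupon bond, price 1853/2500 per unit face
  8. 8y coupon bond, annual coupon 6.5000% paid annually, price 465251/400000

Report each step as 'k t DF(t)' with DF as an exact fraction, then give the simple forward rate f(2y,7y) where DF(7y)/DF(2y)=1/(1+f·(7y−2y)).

1 1 9771/10000
2 2 4729/5000
3 3 2279/2500
4 4 8677/10000
5 5 8281/10000
6 6 3949/5000
7 7 1853/2500
8 8 3611/5000
f(2y,7y) = ((4729/5000)/(1853/2500) − 1)/(5) = 1023/18530 ≈ 5.5208%

step 1 [1y] swap r/1=229/9771: DF=(1 − 229/9771·(0))/(1+229/9771) = 9771/10000 ≈ 0.977100
step 2 [2y] bond c/1=1/100: DF=(965029/1000000 − 1/100·(0.977100))/(1+1/100) = 4729/5000 ≈ 0.945800
step 3 [3y] bond c/1=3/50: DF=(108167/100000 − 3/50·(0.977100+0.945800))/(1+3/50) = 2279/2500 ≈ 0.911600
step 4 [4y] zero: DF = P = 8677/10000 ≈ 0.867700
step 5 [5y] bond c/1=13/400: DF=(3901339/4000000 − 13/400·(0.977100+0.945800+0.911600+0.867700))/(1+13/400) = 8281/10000 ≈ 0.828100
step 6 [6y] zero: DF = P = 3949/5000 ≈ 0.789800
step 7 [7y] zero: DF = P = 1853/2500 ≈ 0.741200
step 8 [8y] bond c/1=13/200: DF=(465251/400000 − 13/200·(0.977100+0.945800+0.911600+0.867700+0.828100+0.789800+0.741200))/(1+13/200) = 3611/5000 ≈ 0.722200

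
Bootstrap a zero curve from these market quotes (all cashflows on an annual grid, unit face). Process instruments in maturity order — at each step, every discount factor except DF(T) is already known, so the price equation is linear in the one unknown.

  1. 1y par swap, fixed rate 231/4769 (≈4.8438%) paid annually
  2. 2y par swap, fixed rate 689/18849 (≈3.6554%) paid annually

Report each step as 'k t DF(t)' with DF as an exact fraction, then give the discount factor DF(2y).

1 1 4769/5000
2 2 9311/10000
DF(2y) = 9311/10000 ≈ 0.931100

step 1 [1y] swap r/1=231/4769: DF=(1 − 231/4769·(0))/(1+231/4769) = 4769/5000 ≈ 0.953800
step 2 [2y] swap r/1=689/18849: DF=(1 − 689/18849·(0.953800))/(1+689/18849) = 9311/10000 ≈ 0.931100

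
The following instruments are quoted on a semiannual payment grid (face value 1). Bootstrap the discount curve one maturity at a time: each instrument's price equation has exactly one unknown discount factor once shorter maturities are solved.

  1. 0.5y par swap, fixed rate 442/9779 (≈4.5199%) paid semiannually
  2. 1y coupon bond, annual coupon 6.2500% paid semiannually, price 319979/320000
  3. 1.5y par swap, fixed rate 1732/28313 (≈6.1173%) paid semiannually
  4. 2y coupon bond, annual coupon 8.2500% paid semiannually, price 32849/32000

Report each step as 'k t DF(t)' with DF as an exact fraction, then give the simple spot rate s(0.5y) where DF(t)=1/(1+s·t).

step 1 [0.5y] swap r/2=221/9779: DF=(1 − 221/9779·(0))/(1+221/9779) = 9779/10000 ≈ 0.977900
step 2 [1y] bond c/2=1/32: DF=(319979/320000 − 1/32·(0.977900))/(1+1/32) = 47/50 ≈ 0.940000
step 3 [1.5y] swap r/2=866/28313: DF=(1 − 866/28313·(0.977900+0.940000))/(1+866/28313) = 4567/5000 ≈ 0.913400
step 4 [2y] bond c/2=33/800: DF=(32849/32000 − 33/800·(0.977900+0.940000+0.913400))/(1+33/800) = 8737/10000 ≈ 0.873700

1 1/2 9779/10000
2 1 47/50
3 3/2 4567/5000
4 2 8737/10000
s(0.5y) = (1/(9779/10000) − 1)/(1/2) = 442/9779 ≈ 4.5199%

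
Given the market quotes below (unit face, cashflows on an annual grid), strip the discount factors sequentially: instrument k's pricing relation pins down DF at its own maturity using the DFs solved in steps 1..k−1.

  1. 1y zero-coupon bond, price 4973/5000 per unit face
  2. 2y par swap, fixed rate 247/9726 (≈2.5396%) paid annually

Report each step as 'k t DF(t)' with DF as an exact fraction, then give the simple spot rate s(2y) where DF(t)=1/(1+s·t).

step 1 [1y] zero: DF = P = 4973/5000 ≈ 0.994600
step 2 [2y] swap r/1=247/9726: DF=(1 − 247/9726·(0.994600))/(1+247/9726) = 4753/5000 ≈ 0.950600

1 1 4973/5000
2 2 4753/5000
s(2y) = (1/(4753/5000) − 1)/(2) = 247/9506 ≈ 2.5984%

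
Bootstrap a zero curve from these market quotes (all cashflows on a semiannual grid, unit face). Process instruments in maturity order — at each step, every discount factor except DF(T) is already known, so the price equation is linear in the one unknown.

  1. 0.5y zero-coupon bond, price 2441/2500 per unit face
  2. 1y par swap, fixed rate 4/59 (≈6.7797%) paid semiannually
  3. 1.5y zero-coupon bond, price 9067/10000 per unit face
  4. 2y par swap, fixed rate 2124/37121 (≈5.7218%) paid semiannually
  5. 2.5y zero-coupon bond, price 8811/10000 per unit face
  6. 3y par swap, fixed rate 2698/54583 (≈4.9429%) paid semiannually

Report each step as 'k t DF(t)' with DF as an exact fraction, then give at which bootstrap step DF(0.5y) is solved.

step 1 [0.5y] zero: DF = P = 2441/2500 ≈ 0.976400
step 2 [1y] swap r/2=2/59: DF=(1 − 2/59·(0.976400))/(1+2/59) = 1169/1250 ≈ 0.935200
step 3 [1.5y] zero: DF = P = 9067/10000 ≈ 0.906700
step 4 [2y] swap r/2=1062/37121: DF=(1 − 1062/37121·(0.976400+0.935200+0.906700))/(1+1062/37121) = 4469/5000 ≈ 0.893800
step 5 [2.5y] zero: DF = P = 8811/10000 ≈ 0.881100
step 6 [3y] swap r/2=1349/54583: DF=(1 − 1349/54583·(0.976400+0.935200+0.906700+0.893800+0.881100))/(1+1349/54583) = 8651/10000 ≈ 0.865100

1 1/2 2441/2500
2 1 1169/1250
3 3/2 9067/10000
4 2 4469/5000
5 5/2 8811/10000
6 3 8651/10000
DF(0.5y) is solved at step 1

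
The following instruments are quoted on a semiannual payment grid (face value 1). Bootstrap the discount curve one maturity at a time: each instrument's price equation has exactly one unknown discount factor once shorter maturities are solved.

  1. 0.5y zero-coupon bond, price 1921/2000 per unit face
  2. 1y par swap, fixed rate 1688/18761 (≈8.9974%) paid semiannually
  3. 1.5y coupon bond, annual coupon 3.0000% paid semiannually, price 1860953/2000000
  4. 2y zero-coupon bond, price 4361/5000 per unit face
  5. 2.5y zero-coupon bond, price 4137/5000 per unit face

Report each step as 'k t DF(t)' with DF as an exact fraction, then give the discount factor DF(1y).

step 1 [0.5y] zero: DF = P = 1921/2000 ≈ 0.960500
step 2 [1y] swap r/2=844/18761: DF=(1 − 844/18761·(0.960500))/(1+844/18761) = 2289/2500 ≈ 0.915600
step 3 [1.5y] bond c/2=3/200: DF=(1860953/2000000 − 3/200·(0.960500+0.915600))/(1+3/200) = 889/1000 ≈ 0.889000
step 4 [2y] zero: DF = P = 4361/5000 ≈ 0.872200
step 5 [2.5y] zero: DF = P = 4137/5000 ≈ 0.827400

1 1/2 1921/2000
2 1 2289/2500
3 3/2 889/1000
4 2 4361/5000
5 5/2 4137/5000
DF(1y) = 2289/2500 ≈ 0.915600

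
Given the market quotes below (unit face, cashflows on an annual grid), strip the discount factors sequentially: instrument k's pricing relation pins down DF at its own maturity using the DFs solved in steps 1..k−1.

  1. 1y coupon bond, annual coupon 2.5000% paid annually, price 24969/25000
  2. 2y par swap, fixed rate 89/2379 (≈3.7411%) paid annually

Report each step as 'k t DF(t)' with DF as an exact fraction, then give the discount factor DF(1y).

step 1 [1y] bond c/1=1/40: DF=(24969/25000 − 1/40·(0))/(1+1/40) = 609/625 ≈ 0.974400
step 2 [2y] swap r/1=89/2379: DF=(1 − 89/2379·(0.974400))/(1+89/2379) = 1161/1250 ≈ 0.928800

1 1 609/625
2 2 1161/1250
DF(1y) = 609/625 ≈ 0.974400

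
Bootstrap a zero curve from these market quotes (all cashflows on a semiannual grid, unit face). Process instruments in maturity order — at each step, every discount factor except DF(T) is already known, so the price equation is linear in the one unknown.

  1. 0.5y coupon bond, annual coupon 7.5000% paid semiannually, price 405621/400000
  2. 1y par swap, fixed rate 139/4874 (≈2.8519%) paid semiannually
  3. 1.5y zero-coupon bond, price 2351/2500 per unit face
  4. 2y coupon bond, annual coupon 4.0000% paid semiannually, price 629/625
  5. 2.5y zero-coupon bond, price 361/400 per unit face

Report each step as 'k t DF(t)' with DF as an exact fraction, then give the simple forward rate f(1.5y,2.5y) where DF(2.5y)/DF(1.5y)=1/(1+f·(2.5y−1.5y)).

1 1/2 4887/5000
2 1 4861/5000
3 3/2 2351/2500
4 2 93/100
5 5/2 361/400
f(1.5y,2.5y) = ((2351/2500)/(361/400) − 1)/(1) = 379/9025 ≈ 4.1994%

step 1 [0.5y] bond c/2=3/80: DF=(405621/400000 − 3/80·(0))/(1+3/80) = 4887/5000 ≈ 0.977400
step 2 [1y] swap r/2=139/9748: DF=(1 − 139/9748·(0.977400))/(1+139/9748) = 4861/5000 ≈ 0.972200
step 3 [1.5y] zero: DF = P = 2351/2500 ≈ 0.940400
step 4 [2y] bond c/2=1/50: DF=(629/625 − 1/50·(0.977400+0.972200+0.940400))/(1+1/50) = 93/100 ≈ 0.930000
step 5 [2.5y] zero: DF = P = 361/400 ≈ 0.902500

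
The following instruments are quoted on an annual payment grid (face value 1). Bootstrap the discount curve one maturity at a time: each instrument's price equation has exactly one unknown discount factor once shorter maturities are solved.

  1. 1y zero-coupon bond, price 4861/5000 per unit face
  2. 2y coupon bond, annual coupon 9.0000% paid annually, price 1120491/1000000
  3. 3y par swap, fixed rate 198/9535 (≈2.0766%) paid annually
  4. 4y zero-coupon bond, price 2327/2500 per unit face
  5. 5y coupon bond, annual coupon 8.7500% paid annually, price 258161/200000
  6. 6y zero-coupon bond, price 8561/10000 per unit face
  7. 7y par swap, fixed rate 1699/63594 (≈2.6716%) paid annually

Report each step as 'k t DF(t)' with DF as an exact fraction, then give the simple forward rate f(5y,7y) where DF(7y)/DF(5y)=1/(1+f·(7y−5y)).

1 1 4861/5000
2 2 9477/10000
3 3 4703/5000
4 4 2327/2500
5 5 8819/10000
6 6 8561/10000
7 7 8301/10000
f(5y,7y) = ((8819/10000)/(8301/10000) − 1)/(2) = 259/8301 ≈ 3.1201%

step 1 [1y] zero: DF = P = 4861/5000 ≈ 0.972200
step 2 [2y] bond c/1=9/100: DF=(1120491/1000000 − 9/100·(0.972200))/(1+9/100) = 9477/10000 ≈ 0.947700
step 3 [3y] swap r/1=198/9535: DF=(1 − 198/9535·(0.972200+0.947700))/(1+198/9535) = 4703/5000 ≈ 0.940600
step 4 [4y] zero: DF = P = 2327/2500 ≈ 0.930800
step 5 [5y] bond c/1=7/80: DF=(258161/200000 − 7/80·(0.972200+0.947700+0.940600+0.930800))/(1+7/80) = 8819/10000 ≈ 0.881900
step 6 [6y] zero: DF = P = 8561/10000 ≈ 0.856100
step 7 [7y] swap r/1=1699/63594: DF=(1 − 1699/63594·(0.972200+0.947700+0.940600+0.930800+0.881900+0.856100))/(1+1699/63594) = 8301/10000 ≈ 0.830100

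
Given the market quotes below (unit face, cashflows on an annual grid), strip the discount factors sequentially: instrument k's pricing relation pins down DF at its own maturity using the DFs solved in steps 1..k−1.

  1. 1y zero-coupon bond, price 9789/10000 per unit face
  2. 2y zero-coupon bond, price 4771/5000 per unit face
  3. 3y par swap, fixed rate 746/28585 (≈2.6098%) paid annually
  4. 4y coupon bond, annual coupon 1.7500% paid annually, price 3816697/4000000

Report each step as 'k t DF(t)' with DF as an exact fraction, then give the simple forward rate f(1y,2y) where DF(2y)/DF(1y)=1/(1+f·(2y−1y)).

1 1 9789/10000
2 2 4771/5000
3 3 4627/5000
4 4 4443/5000
f(1y,2y) = ((9789/10000)/(4771/5000) − 1)/(1) = 19/734 ≈ 2.5886%

step 1 [1y] zero: DF = P = 9789/10000 ≈ 0.978900
step 2 [2y] zero: DF = P = 4771/5000 ≈ 0.954200
step 3 [3y] swap r/1=746/28585: DF=(1 − 746/28585·(0.978900+0.954200))/(1+746/28585) = 4627/5000 ≈ 0.925400
step 4 [4y] bond c/1=7/400: DF=(3816697/4000000 − 7/400·(0.978900+0.954200+0.925400))/(1+7/400) = 4443/5000 ≈ 0.888600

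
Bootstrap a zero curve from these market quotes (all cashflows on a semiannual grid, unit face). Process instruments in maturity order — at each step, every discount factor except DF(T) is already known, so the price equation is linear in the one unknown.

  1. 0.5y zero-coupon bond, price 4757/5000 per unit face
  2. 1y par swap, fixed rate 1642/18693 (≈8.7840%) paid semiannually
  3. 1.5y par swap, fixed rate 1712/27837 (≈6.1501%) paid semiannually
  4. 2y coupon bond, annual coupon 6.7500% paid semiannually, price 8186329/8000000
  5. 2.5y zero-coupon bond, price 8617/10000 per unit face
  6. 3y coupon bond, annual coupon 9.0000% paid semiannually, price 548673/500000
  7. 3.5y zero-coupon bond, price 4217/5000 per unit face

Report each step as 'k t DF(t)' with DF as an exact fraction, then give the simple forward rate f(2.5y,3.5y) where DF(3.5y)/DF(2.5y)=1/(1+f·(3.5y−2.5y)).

1 1/2 4757/5000
2 1 9179/10000
3 3/2 1143/1250
4 2 899/1000
5 5/2 8617/10000
6 3 534/625
7 7/2 4217/5000
f(2.5y,3.5y) = ((8617/10000)/(4217/5000) − 1)/(1) = 183/8434 ≈ 2.1698%

step 1 [0.5y] zero: DF = P = 4757/5000 ≈ 0.951400
step 2 [1y] swap r/2=821/18693: DF=(1 − 821/18693·(0.951400))/(1+821/18693) = 9179/10000 ≈ 0.917900
step 3 [1.5y] swap r/2=856/27837: DF=(1 − 856/27837·(0.951400+0.917900))/(1+856/27837) = 1143/1250 ≈ 0.914400
step 4 [2y] bond c/2=27/800: DF=(8186329/8000000 − 27/800·(0.951400+0.917900+0.914400))/(1+27/800) = 899/1000 ≈ 0.899000
step 5 [2.5y] zero: DF = P = 8617/10000 ≈ 0.861700
step 6 [3y] bond c/2=9/200: DF=(548673/500000 − 9/200·(0.951400+0.917900+0.914400+0.899000+0.861700))/(1+9/200) = 534/625 ≈ 0.854400
step 7 [3.5y] zero: DF = P = 4217/5000 ≈ 0.843400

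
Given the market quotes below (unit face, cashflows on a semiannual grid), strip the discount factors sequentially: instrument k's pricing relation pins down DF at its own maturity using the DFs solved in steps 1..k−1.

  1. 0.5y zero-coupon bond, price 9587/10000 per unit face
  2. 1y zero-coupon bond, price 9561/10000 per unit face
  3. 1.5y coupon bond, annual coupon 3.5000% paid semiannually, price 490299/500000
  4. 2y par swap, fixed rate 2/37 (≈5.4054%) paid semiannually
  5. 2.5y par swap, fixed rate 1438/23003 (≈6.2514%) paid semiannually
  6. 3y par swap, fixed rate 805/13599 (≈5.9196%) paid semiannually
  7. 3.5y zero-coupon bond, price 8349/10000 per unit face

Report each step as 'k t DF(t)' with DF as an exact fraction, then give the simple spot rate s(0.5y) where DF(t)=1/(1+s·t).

1 1/2 9587/10000
2 1 9561/10000
3 3/2 2327/2500
4 2 2247/2500
5 5/2 4281/5000
6 3 839/1000
7 7/2 8349/10000
s(0.5y) = (1/(9587/10000) − 1)/(1/2) = 826/9587 ≈ 8.6158%

step 1 [0.5y] zero: DF = P = 9587/10000 ≈ 0.958700
step 2 [1y] zero: DF = P = 9561/10000 ≈ 0.956100
step 3 [1.5y] bond c/2=7/400: DF=(490299/500000 − 7/400·(0.958700+0.956100))/(1+7/400) = 2327/2500 ≈ 0.930800
step 4 [2y] swap r/2=1/37: DF=(1 − 1/37·(0.958700+0.956100+0.930800))/(1+1/37) = 2247/2500 ≈ 0.898800
step 5 [2.5y] swap r/2=719/23003: DF=(1 − 719/23003·(0.958700+0.956100+0.930800+0.898800))/(1+719/23003) = 4281/5000 ≈ 0.856200
step 6 [3y] swap r/2=805/27198: DF=(1 − 805/27198·(0.958700+0.956100+0.930800+0.898800+0.856200))/(1+805/27198) = 839/1000 ≈ 0.839000
step 7 [3.5y] zero: DF = P = 8349/10000 ≈ 0.834900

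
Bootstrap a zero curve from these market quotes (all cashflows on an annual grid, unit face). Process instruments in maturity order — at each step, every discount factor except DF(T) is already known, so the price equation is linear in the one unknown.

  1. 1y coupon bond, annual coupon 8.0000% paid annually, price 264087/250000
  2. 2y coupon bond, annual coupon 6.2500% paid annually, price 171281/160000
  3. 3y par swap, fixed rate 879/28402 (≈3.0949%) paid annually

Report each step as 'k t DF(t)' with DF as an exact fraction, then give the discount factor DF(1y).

1 1 9781/10000
2 2 19/20
3 3 9121/10000
DF(1y) = 9781/10000 ≈ 0.978100

step 1 [1y] bond c/1=2/25: DF=(264087/250000 − 2/25·(0))/(1+2/25) = 9781/10000 ≈ 0.978100
step 2 [2y] bond c/1=1/16: DF=(171281/160000 − 1/16·(0.978100))/(1+1/16) = 19/20 ≈ 0.950000
step 3 [3y] swap r/1=879/28402: DF=(1 − 879/28402·(0.978100+0.950000))/(1+879/28402) = 9121/10000 ≈ 0.912100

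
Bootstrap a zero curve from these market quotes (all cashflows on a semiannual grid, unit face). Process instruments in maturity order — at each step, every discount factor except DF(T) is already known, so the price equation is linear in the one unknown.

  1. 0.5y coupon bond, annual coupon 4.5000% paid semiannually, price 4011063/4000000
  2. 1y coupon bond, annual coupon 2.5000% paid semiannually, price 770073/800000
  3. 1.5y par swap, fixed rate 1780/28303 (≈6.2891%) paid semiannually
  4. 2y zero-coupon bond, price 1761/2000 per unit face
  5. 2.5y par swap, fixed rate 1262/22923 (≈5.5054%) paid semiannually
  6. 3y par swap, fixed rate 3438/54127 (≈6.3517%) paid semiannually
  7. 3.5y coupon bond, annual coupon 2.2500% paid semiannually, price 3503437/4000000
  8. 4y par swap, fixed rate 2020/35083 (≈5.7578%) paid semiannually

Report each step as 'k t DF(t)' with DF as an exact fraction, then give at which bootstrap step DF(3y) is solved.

step 1 [0.5y] bond c/2=9/400: DF=(4011063/4000000 − 9/400·(0))/(1+9/400) = 9807/10000 ≈ 0.980700
step 2 [1y] bond c/2=1/80: DF=(770073/800000 − 1/80·(0.980700))/(1+1/80) = 4693/5000 ≈ 0.938600
step 3 [1.5y] swap r/2=890/28303: DF=(1 − 890/28303·(0.980700+0.938600))/(1+890/28303) = 911/1000 ≈ 0.911000
step 4 [2y] zero: DF = P = 1761/2000 ≈ 0.880500
step 5 [2.5y] swap r/2=631/22923: DF=(1 − 631/22923·(0.980700+0.938600+0.911000+0.880500))/(1+631/22923) = 4369/5000 ≈ 0.873800
step 6 [3y] swap r/2=1719/54127: DF=(1 − 1719/54127·(0.980700+0.938600+0.911000+0.880500+0.873800))/(1+1719/54127) = 8281/10000 ≈ 0.828100
step 7 [3.5y] bond c/2=9/800: DF=(3503437/4000000 − 9/800·(0.980700+0.938600+0.911000+0.880500+0.873800+0.828100))/(1+9/800) = 8059/10000 ≈ 0.805900
step 8 [4y] swap r/2=1010/35083: DF=(1 − 1010/35083·(0.980700+0.938600+0.911000+0.880500+0.873800+0.828100+0.805900))/(1+1010/35083) = 399/500 ≈ 0.798000

1 1/2 9807/10000
2 1 4693/5000
3 3/2 911/1000
4 2 1761/2000
5 5/2 4369/5000
6 3 8281/10000
7 7/2 8059/10000
8 4 399/500
DF(3y) is solved at step 6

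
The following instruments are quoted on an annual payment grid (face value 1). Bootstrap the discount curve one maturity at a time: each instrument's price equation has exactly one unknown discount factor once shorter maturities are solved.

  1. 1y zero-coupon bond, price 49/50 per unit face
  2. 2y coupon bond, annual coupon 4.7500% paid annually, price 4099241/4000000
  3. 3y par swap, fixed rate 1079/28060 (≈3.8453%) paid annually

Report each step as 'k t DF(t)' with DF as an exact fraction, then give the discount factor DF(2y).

step 1 [1y] zero: DF = P = 49/50 ≈ 0.980000
step 2 [2y] bond c/1=19/400: DF=(4099241/4000000 − 19/400·(0.980000))/(1+19/400) = 9339/10000 ≈ 0.933900
step 3 [3y] swap r/1=1079/28060: DF=(1 − 1079/28060·(0.980000+0.933900))/(1+1079/28060) = 8921/10000 ≈ 0.892100

1 1 49/50
2 2 9339/10000
3 3 8921/10000
DF(2y) = 9339/10000 ≈ 0.933900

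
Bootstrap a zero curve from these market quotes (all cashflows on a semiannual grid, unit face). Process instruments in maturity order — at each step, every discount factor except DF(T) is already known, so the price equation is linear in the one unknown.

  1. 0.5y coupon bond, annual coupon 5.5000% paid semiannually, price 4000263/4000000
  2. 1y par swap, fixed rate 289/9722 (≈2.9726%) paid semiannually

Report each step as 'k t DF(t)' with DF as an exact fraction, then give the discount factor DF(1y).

step 1 [0.5y] bond c/2=11/400: DF=(4000263/4000000 − 11/400·(0))/(1+11/400) = 9733/10000 ≈ 0.973300
step 2 [1y] swap r/2=289/19444: DF=(1 − 289/19444·(0.973300))/(1+289/19444) = 9711/10000 ≈ 0.971100

1 1/2 9733/10000
2 1 9711/10000
DF(1y) = 9711/10000 ≈ 0.971100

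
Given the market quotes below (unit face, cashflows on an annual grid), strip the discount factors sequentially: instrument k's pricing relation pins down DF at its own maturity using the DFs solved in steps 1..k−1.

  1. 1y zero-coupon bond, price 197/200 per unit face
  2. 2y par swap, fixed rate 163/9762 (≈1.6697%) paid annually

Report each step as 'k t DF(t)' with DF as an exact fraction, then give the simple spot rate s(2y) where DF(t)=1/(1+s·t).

1 1 197/200
2 2 4837/5000
s(2y) = (1/(4837/5000) − 1)/(2) = 163/9674 ≈ 1.6849%

step 1 [1y] zero: DF = P = 197/200 ≈ 0.985000
step 2 [2y] swap r/1=163/9762: DF=(1 − 163/9762·(0.985000))/(1+163/9762) = 4837/5000 ≈ 0.967400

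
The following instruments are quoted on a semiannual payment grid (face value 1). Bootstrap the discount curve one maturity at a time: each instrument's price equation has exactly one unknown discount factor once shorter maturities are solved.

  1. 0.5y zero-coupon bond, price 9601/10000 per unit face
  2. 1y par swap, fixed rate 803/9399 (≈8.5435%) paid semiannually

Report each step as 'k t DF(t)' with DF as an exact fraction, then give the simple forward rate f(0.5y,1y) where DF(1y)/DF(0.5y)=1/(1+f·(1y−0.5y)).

step 1 [0.5y] zero: DF = P = 9601/10000 ≈ 0.960100
step 2 [1y] swap r/2=803/18798: DF=(1 − 803/18798·(0.960100))/(1+803/18798) = 9197/10000 ≈ 0.919700

1 1/2 9601/10000
2 1 9197/10000
f(0.5y,1y) = ((9601/10000)/(9197/10000) − 1)/(1/2) = 808/9197 ≈ 8.7855%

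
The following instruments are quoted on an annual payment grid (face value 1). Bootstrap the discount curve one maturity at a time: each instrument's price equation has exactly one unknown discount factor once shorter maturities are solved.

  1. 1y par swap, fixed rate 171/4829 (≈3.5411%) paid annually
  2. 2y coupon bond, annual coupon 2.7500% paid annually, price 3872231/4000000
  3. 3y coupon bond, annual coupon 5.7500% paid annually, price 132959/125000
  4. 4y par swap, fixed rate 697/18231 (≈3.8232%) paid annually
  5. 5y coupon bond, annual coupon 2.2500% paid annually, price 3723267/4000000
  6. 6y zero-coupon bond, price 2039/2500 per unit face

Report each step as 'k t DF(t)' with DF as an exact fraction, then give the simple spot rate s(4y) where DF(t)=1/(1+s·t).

step 1 [1y] swap r/1=171/4829: DF=(1 − 171/4829·(0))/(1+171/4829) = 4829/5000 ≈ 0.965800
step 2 [2y] bond c/1=11/400: DF=(3872231/4000000 − 11/400·(0.965800))/(1+11/400) = 9163/10000 ≈ 0.916300
step 3 [3y] bond c/1=23/400: DF=(132959/125000 − 23/400·(0.965800+0.916300))/(1+23/400) = 1807/2000 ≈ 0.903500
step 4 [4y] swap r/1=697/18231: DF=(1 − 697/18231·(0.965800+0.916300+0.903500))/(1+697/18231) = 4303/5000 ≈ 0.860600
step 5 [5y] bond c/1=9/400: DF=(3723267/4000000 − 9/400·(0.965800+0.916300+0.903500+0.860600))/(1+9/400) = 8301/10000 ≈ 0.830100
step 6 [6y] zero: DF = P = 2039/2500 ≈ 0.815600

1 1 4829/5000
2 2 9163/10000
3 3 1807/2000
4 4 4303/5000
5 5 8301/10000
6 6 2039/2500
s(4y) = (1/(4303/5000) − 1)/(4) = 697/17212 ≈ 4.0495%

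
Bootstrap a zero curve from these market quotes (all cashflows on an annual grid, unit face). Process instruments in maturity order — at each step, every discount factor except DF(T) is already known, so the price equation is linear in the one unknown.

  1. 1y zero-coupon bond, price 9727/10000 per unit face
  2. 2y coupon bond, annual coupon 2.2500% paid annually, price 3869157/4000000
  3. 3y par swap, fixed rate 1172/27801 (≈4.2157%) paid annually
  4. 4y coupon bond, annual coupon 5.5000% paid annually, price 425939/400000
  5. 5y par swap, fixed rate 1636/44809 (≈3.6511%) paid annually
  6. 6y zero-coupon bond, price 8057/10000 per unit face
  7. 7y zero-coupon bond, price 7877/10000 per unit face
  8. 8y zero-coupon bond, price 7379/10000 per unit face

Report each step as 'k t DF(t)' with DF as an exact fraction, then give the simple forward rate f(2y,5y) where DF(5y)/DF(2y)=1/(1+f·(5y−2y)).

step 1 [1y] zero: DF = P = 9727/10000 ≈ 0.972700
step 2 [2y] bond c/1=9/400: DF=(3869157/4000000 − 9/400·(0.972700))/(1+9/400) = 4623/5000 ≈ 0.924600
step 3 [3y] swap r/1=1172/27801: DF=(1 − 1172/27801·(0.972700+0.924600))/(1+1172/27801) = 2207/2500 ≈ 0.882800
step 4 [4y] bond c/1=11/200: DF=(425939/400000 − 11/200·(0.972700+0.924600+0.882800))/(1+11/200) = 2161/2500 ≈ 0.864400
step 5 [5y] swap r/1=1636/44809: DF=(1 − 1636/44809·(0.972700+0.924600+0.882800+0.864400))/(1+1636/44809) = 2091/2500 ≈ 0.836400
step 6 [6y] zero: DF = P = 8057/10000 ≈ 0.805700
step 7 [7y] zero: DF = P = 7877/10000 ≈ 0.787700
step 8 [8y] zero: DF = P = 7379/10000 ≈ 0.737900

1 1 9727/10000
2 2 4623/5000
3 3 2207/2500
4 4 2161/2500
5 5 2091/2500
6 6 8057/10000
7 7 7877/10000
8 8 7379/10000
f(2y,5y) = ((4623/5000)/(2091/2500) − 1)/(3) = 49/1394 ≈ 3.5151%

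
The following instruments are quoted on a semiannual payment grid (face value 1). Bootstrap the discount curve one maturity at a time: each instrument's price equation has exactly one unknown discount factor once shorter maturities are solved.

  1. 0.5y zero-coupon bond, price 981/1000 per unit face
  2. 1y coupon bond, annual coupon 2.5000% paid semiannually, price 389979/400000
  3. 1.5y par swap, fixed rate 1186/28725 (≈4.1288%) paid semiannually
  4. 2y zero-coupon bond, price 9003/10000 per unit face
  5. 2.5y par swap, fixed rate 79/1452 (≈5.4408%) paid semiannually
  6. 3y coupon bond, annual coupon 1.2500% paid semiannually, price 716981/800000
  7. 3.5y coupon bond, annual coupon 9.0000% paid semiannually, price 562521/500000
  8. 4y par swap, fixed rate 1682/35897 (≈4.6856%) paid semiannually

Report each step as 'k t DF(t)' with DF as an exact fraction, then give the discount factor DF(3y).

1 1/2 981/1000
2 1 2377/2500
3 3/2 9407/10000
4 2 9003/10000
5 5/2 546/625
6 3 4309/5000
7 7/2 4197/5000
8 4 4159/5000
DF(3y) = 4309/5000 ≈ 0.861800

step 1 [0.5y] zero: DF = P = 981/1000 ≈ 0.981000
step 2 [1y] bond c/2=1/80: DF=(389979/400000 − 1/80·(0.981000))/(1+1/80) = 2377/2500 ≈ 0.950800
step 3 [1.5y] swap r/2=593/28725: DF=(1 − 593/28725·(0.981000+0.950800))/(1+593/28725) = 9407/10000 ≈ 0.940700
step 4 [2y] zero: DF = P = 9003/10000 ≈ 0.900300
step 5 [2.5y] swap r/2=79/2904: DF=(1 − 79/2904·(0.981000+0.950800+0.940700+0.900300))/(1+79/2904) = 546/625 ≈ 0.873600
step 6 [3y] bond c/2=1/160: DF=(716981/800000 − 1/160·(0.981000+0.950800+0.940700+0.900300+0.873600))/(1+1/160) = 4309/5000 ≈ 0.861800
step 7 [3.5y] bond c/2=9/200: DF=(562521/500000 − 9/200·(0.981000+0.950800+0.940700+0.900300+0.873600+0.861800))/(1+9/200) = 4197/5000 ≈ 0.839400
step 8 [4y] swap r/2=841/35897: DF=(1 − 841/35897·(0.981000+0.950800+0.940700+0.900300+0.873600+0.861800+0.839400))/(1+841/35897) = 4159/5000 ≈ 0.831800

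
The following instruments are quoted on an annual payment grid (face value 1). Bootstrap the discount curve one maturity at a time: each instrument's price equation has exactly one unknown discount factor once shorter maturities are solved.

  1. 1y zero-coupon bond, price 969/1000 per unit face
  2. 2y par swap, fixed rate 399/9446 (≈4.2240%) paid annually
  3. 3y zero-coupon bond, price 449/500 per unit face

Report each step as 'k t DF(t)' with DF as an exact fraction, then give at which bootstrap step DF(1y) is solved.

step 1 [1y] zero: DF = P = 969/1000 ≈ 0.969000
step 2 [2y] swap r/1=399/9446: DF=(1 − 399/9446·(0.969000))/(1+399/9446) = 4601/5000 ≈ 0.920200
step 3 [3y] zero: DF = P = 449/500 ≈ 0.898000

1 1 969/1000
2 2 4601/5000
3 3 449/500
DF(1y) is solved at step 1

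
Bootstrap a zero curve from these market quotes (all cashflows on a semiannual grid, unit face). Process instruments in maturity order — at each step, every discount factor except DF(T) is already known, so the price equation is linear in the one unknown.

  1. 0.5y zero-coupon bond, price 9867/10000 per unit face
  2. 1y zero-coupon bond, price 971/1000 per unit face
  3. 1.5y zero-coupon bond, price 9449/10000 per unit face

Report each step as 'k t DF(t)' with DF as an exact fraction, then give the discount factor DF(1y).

1 1/2 9867/10000
2 1 971/1000
3 3/2 9449/10000
DF(1y) = 971/1000 ≈ 0.971000

step 1 [0.5y] zero: DF = P = 9867/10000 ≈ 0.986700
step 2 [1y] zero: DF = P = 971/1000 ≈ 0.971000
step 3 [1.5y] zero: DF = P = 9449/10000 ≈ 0.944900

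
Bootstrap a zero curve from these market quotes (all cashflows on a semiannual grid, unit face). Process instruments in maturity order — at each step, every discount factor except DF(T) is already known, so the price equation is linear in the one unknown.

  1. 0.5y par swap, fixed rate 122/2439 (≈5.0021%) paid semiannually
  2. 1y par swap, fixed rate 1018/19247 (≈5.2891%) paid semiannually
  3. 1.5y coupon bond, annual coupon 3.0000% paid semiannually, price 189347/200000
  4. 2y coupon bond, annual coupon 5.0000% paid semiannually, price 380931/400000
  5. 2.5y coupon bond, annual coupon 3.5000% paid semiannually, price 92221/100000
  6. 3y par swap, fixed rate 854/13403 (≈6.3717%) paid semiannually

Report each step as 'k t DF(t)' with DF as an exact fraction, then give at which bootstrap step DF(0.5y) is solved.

1 1/2 2439/2500
2 1 9491/10000
3 3/2 9043/10000
4 2 8601/10000
5 5/2 8429/10000
6 3 2073/2500
DF(0.5y) is solved at step 1

step 1 [0.5y] swap r/2=61/2439: DF=(1 − 61/2439·(0))/(1+61/2439) = 2439/2500 ≈ 0.975600
step 2 [1y] swap r/2=509/19247: DF=(1 − 509/19247·(0.975600))/(1+509/19247) = 9491/10000 ≈ 0.949100
step 3 [1.5y] bond c/2=3/200: DF=(189347/200000 − 3/200·(0.975600+0.949100))/(1+3/200) = 9043/10000 ≈ 0.904300
step 4 [2y] bond c/2=1/40: DF=(380931/400000 − 1/40·(0.975600+0.949100+0.904300))/(1+1/40) = 8601/10000 ≈ 0.860100
step 5 [2.5y] bond c/2=7/400: DF=(92221/100000 − 7/400·(0.975600+0.949100+0.904300+0.860100))/(1+7/400) = 8429/10000 ≈ 0.842900
step 6 [3y] swap r/2=427/13403: DF=(1 − 427/13403·(0.975600+0.949100+0.904300+0.860100+0.842900))/(1+427/13403) = 2073/2500 ≈ 0.829200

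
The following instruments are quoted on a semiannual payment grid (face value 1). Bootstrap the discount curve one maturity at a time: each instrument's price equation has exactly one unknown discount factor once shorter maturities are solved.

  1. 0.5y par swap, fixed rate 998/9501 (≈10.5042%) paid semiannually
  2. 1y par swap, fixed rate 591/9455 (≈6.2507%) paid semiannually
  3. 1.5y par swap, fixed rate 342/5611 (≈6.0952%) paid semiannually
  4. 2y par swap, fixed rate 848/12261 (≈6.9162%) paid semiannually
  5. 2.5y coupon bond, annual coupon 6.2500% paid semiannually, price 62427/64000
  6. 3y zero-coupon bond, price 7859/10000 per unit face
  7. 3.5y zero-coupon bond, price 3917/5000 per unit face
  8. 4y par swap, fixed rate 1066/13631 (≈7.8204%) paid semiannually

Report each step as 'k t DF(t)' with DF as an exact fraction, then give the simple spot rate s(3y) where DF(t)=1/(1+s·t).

1 1/2 9501/10000
2 1 9409/10000
3 3/2 1829/2000
4 2 1091/1250
5 5/2 1043/1250
6 3 7859/10000
7 7/2 3917/5000
8 4 1467/2000
s(3y) = (1/(7859/10000) − 1)/(3) = 2141/23577 ≈ 9.0809%

step 1 [0.5y] swap r/2=499/9501: DF=(1 − 499/9501·(0))/(1+499/9501) = 9501/10000 ≈ 0.950100
step 2 [1y] swap r/2=591/18910: DF=(1 − 591/18910·(0.950100))/(1+591/18910) = 9409/10000 ≈ 0.940900
step 3 [1.5y] swap r/2=171/5611: DF=(1 − 171/5611·(0.950100+0.940900))/(1+171/5611) = 1829/2000 ≈ 0.914500
step 4 [2y] swap r/2=424/12261: DF=(1 − 424/12261·(0.950100+0.940900+0.914500))/(1+424/12261) = 1091/1250 ≈ 0.872800
step 5 [2.5y] bond c/2=1/32: DF=(62427/64000 − 1/32·(0.950100+0.940900+0.914500+0.872800))/(1+1/32) = 1043/1250 ≈ 0.834400
step 6 [3y] zero: DF = P = 7859/10000 ≈ 0.785900
step 7 [3.5y] zero: DF = P = 3917/5000 ≈ 0.783400
step 8 [4y] swap r/2=533/13631: DF=(1 − 533/13631·(0.950100+0.940900+0.914500+0.872800+0.834400+0.785900+0.783400))/(1+533/13631) = 1467/2000 ≈ 0.733500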